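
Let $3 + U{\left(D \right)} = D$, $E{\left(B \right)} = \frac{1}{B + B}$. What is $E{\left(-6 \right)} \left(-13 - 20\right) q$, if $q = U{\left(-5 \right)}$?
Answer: $-22$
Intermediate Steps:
$E{\left(B \right)} = \frac{1}{2 B}$
$U{\left(D \right)} = -3 + D$
$q = -8$ ($q = -3 - 5 = -8$)
$E{\left(-6 \right)} \left(-13 - 20\right) q = \frac{1}{2 \left(-6\right)} \left(-13 - 20\right) \left(-8\right) = \frac{1}{2} \left(- \frac{1}{6}\right) \left(-13 - 20\right) \left(-8\right) = \left(- \frac{1}{12}\right) \left(-33\right) \left(-8\right) = \frac{11}{4} \left(-8\right) = -22$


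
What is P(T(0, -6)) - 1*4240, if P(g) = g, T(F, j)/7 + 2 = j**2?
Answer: -4002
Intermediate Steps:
T(F, j) = -14 + 7*j**2
P(T(0, -6)) - 1*4240 = (-14 + 7*(-6)**2) - 1*4240 = (-14 + 7*36) - 4240 = (-14 + 252) - 4240 = 238 - 4240 = -4002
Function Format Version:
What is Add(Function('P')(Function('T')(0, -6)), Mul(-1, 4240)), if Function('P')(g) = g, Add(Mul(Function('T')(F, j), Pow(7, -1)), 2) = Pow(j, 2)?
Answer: -4002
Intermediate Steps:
Function('T')(F, j) = Add(-14, Mul(7, Pow(j, 2)))
Add(Function('P')(Function('T')(0, -6)), Mul(-1, 4240)) = Add(Add(-14, Mul(7, Pow(-6, 2))), Mul(-1, 4240)) = Add(Add(-14, Mul(7, 36)), -4240) = Add(Add(-14, 252), -4240) = Add(238, -4240) = -4002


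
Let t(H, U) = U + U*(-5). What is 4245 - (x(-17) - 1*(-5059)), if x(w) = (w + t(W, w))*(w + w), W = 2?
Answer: 920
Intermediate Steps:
t(H, U) = -4*U (t(H, U) = U - 5*U = -4*U)
x(w) = -6*w² (x(w) = (w - 4*w)*(w + w) = (-3*w)*(2*w) = -6*w²)
4245 - (x(-17) - 1*(-5059)) = 4245 - (-6*(-17)² - 1*(-5059)) = 4245 - (-6*289 + 5059) = 4245 - (-1734 + 5059) = 4245 - 1*3325 = 4245 - 3325 = 920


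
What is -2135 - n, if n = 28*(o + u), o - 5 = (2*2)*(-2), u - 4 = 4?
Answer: -2275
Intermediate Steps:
u = 8 (u = 4 + 4 = 8)
o = -3 (o = 5 + (2*2)*(-2) = 5 + 4*(-2) = 5 - 8 = -3)
n = 140 (n = 28*(-3 + 8) = 28*5 = 140)
-2135 - n = -2135 - 1*140 = -2135 - 140 = -2275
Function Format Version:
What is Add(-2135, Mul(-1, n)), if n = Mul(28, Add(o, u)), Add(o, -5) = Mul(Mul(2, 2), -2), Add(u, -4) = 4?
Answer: -2275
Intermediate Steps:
u = 8 (u = Add(4, 4) = 8)
o = -3 (o = Add(5, Mul(Mul(2, 2), -2)) = Add(5, Mul(4, -2)) = Add(5, -8) = -3)
n = 140 (n = Mul(28, Add(-3, 8)) = Mul(28, 5) = 140)
Add(-2135, Mul(-1, n)) = Add(-2135, Mul(-1, 140)) = Add(-2135, -140) = -2275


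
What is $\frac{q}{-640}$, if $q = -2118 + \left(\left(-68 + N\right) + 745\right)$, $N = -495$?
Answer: $\frac{121}{40} \approx 3.025$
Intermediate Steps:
$q = -1936$ ($q = -2118 + \left(\left(-68 - 495\right) + 745\right) = -2118 + \left(-563 + 745\right) = -2118 + 182 = -1936$)
$\frac{q}{-640} = \frac{1}{-640} \left(-1936\right) = \left(- \frac{1}{640}\right) \left(-1936\right) = \frac{121}{40}$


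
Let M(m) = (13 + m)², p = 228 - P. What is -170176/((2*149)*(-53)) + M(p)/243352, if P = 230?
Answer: 20707290513/1921750744 ≈ 10.775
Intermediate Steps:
p = -2 (p = 228 - 1*230 = 228 - 230 = -2)
-170176/((2*149)*(-53)) + M(p)/243352 = -170176/((2*149)*(-53)) + (13 - 2)²/243352 = -170176/(298*(-53)) + 11²*(1/243352) = -170176/(-15794) + 121*(1/243352) = -170176*(-1/15794) + 121/243352 = 85088/7897 + 121/243352 = 20707290513/1921750744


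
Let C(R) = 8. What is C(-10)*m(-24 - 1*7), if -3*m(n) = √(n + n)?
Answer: -8*I*√62/3 ≈ -20.997*I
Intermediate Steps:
m(n) = -√2*√n/3 (m(n) = -√(n + n)/3 = -√2*√n/3)
C(-10)*m(-24 - 1*7) = 8*(-√2*√(-24 - 1*7)/3) = 8*(-√2*√(-24 - 7)/3) = 8*(-√2*√(-31)/3) = 8*(-√2*I*√31/3) = 8*(-I*√62/3) = -8*I*√62/3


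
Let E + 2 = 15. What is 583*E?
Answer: 7579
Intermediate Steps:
E = 13 (E = -2 + 15 = 13)
583*E = 583*13 = 7579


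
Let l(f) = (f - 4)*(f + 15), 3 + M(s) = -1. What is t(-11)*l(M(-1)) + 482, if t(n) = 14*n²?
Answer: -148590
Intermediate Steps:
M(s) = -4 (M(s) = -3 - 1 = -4)
l(f) = (-4 + f)*(15 + f)
t(-11)*l(M(-1)) + 482 = (14*(-11)²)*(-60 + (-4)² + 11*(-4)) + 482 = (14*121)*(-60 + 16 - 44) + 482 = 1694*(-88) + 482 = -149072 + 482 = -148590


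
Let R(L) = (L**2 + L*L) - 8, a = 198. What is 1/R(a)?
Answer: 1/78400 ≈ 1.2755e-5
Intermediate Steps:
R(L) = -8 + 2*L**2 (R(L) = (L**2 + L**2) - 8 = 2*L**2 - 8 = -8 + 2*L**2)
1/R(a) = 1/(-8 + 2*198**2) = 1/(-8 + 2*39204) = 1/(-8 + 78408) = 1/78400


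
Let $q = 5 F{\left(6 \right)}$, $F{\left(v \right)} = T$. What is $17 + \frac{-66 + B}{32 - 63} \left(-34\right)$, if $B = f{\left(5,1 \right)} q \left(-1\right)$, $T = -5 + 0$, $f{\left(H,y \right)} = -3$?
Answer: $- \frac{4267}{31} \approx -137.65$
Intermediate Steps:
$T = -5$
$F{\left(v \right)} = -5$
$q = -25$ ($q = 5 \left(-5\right) = -25$)
$B = -75$ ($B = \left(-3\right) \left(-25\right) \left(-1\right) = 75 \left(-1\right) = -75$)
$17 + \frac{-66 + B}{32 - 63} \left(-34\right) = 17 + \frac{-66 - 75}{32 - 63} \left(-34\right) = 17 + - \frac{141}{-31} \left(-34\right) = 17 + \left(-141\right) \left(- \frac{1}{31}\right) \left(-34\right) = 17 + \frac{141}{31} \left(-34\right) = 17 - \frac{4794}{31} = - \frac{4267}{31}$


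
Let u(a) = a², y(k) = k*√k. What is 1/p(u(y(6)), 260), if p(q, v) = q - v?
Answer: -1/44 ≈ -0.022727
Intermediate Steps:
y(k) = k^(3/2)
1/p(u(y(6)), 260) = 1/((6^(3/2))² - 1*260) = 1/((6*√6)² - 260) = 1/(216 - 260) = 1/(-44) = -1/44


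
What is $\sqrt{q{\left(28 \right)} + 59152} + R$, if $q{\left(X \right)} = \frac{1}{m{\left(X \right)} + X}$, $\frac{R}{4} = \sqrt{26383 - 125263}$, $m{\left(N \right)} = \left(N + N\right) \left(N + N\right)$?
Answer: $\frac{\sqrt{148041130839}}{1582} + 32 i \sqrt{1545} \approx 243.21 + 1257.8 i$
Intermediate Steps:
$m{\left(N \right)} = 4 N^{2}$ ($m{\left(N \right)} = 2 N 2 N = 4 N^{2}$)
$R = 32 i \sqrt{1545}$ ($R = 4 \sqrt{26383 - 125263} = 4 \sqrt{-98880} = 4 \cdot 8 i \sqrt{1545} = 32 i \sqrt{1545} \approx 1257.8 i$)
$q{\left(X \right)} = \frac{1}{X + 4 X^{2}}$ ($q{\left(X \right)} = \frac{1}{4 X^{2} + X} = \frac{1}{X + 4 X^{2}}$)
$\sqrt{q{\left(28 \right)} + 59152} + R = \sqrt{\frac{1}{28 \left(1 + 4 \cdot 28\right)} + 59152} + 32 i \sqrt{1545} = \sqrt{\frac{1}{28 \left(1 + 112\right)} + 59152} + 32 i \sqrt{1545} = \sqrt{\frac{1}{28 \cdot 113} + 59152} + 32 i \sqrt{1545} = \sqrt{\frac{1}{28} \cdot \frac{1}{113} + 59152} + 32 i \sqrt{1545} = \sqrt{\frac{1}{3164} + 59152} + 32 i \sqrt{1545} = \sqrt{\frac{187156929}{3164}} + 32 i \sqrt{1545} = \frac{\sqrt{148041130839}}{1582} + 32 i \sqrt{1545}$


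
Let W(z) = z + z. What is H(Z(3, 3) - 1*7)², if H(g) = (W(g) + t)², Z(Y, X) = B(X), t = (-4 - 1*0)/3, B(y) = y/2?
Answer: 1874161/81 ≈ 23138.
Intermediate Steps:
W(z) = 2*z
B(y) = y/2 (B(y) = y*(½) = y/2)
t = -4/3 (t = (-4 + 0)*(⅓) = -4*⅓ = -4/3 ≈ -1.3333)
Z(Y, X) = X/2
H(g) = (-4/3 + 2*g)² (H(g) = (2*g - 4/3)² = (-4/3 + 2*g)²)
H(Z(3, 3) - 1*7)² = (4*(-2 + 3*((½)*3 - 1*7))²/9)² = (4*(-2 + 3*(3/2 - 7))²/9)² = (4*(-2 + 3*(-11/2))²/9)² = (4*(-2 - 33/2)²/9)² = (4*(-37/2)²/9)² = ((4/9)*(1369/4))² = (1369/9)² = 1874161/81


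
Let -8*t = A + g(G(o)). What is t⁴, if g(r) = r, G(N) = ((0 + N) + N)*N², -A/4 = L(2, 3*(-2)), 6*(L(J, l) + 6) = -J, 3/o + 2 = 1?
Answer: 3418801/20736 ≈ 164.87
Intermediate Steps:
o = -3 (o = 3/(-2 + 1) = 3/(-1) = 3*(-1) = -3)
L(J, l) = -6 - J/6 (L(J, l) = -6 + (-J)/6 = -6 - J/6)
A = 76/3 (A = -4*(-6 - ⅙*2) = -4*(-6 - ⅓) = -4*(-19/3) = 76/3 ≈ 25.333)
G(N) = 2*N³ (G(N) = (N + N)*N² = (2*N)*N² = 2*N³)
t = 43/12 (t = -(76/3 + 2*(-3)³)/8 = -(76/3 + 2*(-27))/8 = -(76/3 - 54)/8 = -⅛*(-86/3) = 43/12 ≈ 3.5833)
t⁴ = (43/12)⁴ = 3418801/20736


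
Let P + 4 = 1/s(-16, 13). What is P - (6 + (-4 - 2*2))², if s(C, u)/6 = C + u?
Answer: -145/18 ≈ -8.0556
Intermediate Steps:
s(C, u) = 6*C + 6*u (s(C, u) = 6*(C + u) = 6*C + 6*u)
P = -73/18 (P = -4 + 1/(6*(-16) + 6*13) = -4 + 1/(-96 + 78) = -4 + 1/(-18) = -4 - 1/18 = -73/18 ≈ -4.0556)
P - (6 + (-4 - 2*2))² = -73/18 - (6 + (-4 - 2*2))² = -73/18 - (6 + (-4 - 4))² = -73/18 - (6 - 8)² = -73/18 - 1*(-2)² = -73/18 - 1*4 = -73/18 - 4 = -145/18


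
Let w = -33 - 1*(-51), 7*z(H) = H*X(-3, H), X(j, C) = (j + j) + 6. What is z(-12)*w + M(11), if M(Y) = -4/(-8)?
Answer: ½ ≈ 0.50000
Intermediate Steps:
X(j, C) = 6 + 2*j (X(j, C) = 2*j + 6 = 6 + 2*j)
z(H) = 0 (z(H) = (H*(6 + 2*(-3)))/7 = (H*(6 - 6))/7 = (H*0)/7 = (⅐)*0 = 0)
M(Y) = ½ (M(Y) = -4*(-⅛) = ½)
w = 18 (w = -33 + 51 = 18)
z(-12)*w + M(11) = 0*18 + ½ = 0 + ½ = ½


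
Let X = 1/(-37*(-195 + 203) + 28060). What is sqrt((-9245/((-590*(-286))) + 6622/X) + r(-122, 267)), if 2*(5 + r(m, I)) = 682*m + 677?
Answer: sqrt(52337118349433489)/16874 ≈ 13558.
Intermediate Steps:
X = 1/27764 (X = 1/(-37*8 + 28060) = 1/(-296 + 28060) = 1/27764 ≈ 3.6018e-5)
r(m, I) = 667/2 + 341*m (r(m, I) = -5 + (682*m + 677)/2 = -5 + (677 + 682*m)/2 = -5 + (677/2 + 341*m) = 667/2 + 341*m)
sqrt((-9245/((-590*(-286))) + 6622/X) + r(-122, 267)) = sqrt((-9245/((-590*(-286))) + 6622/(1/27764)) + (667/2 + 341*(-122))) = sqrt((-9245/168740 + 6622*27764) + (667/2 - 41602)) = sqrt((-9245*1/168740 + 183853208) - 82537/2) = sqrt((-1849/33748 + 183853208) - 82537/2) = sqrt(6204678061735/33748 - 82537/2) = sqrt(6203285332397/33748) = sqrt(52337118349433489)/16874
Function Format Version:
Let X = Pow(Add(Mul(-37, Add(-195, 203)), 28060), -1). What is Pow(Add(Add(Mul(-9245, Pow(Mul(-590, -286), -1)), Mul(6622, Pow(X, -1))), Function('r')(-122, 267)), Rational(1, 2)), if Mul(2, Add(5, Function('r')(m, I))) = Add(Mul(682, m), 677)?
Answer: Mul(Rational(1, 16874), Pow(52337118349433489, Rational(1, 2))) ≈ 13558.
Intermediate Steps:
X = Rational(1, 27764) (X = Pow(Add(Mul(-37, 8), 28060), -1) = Pow(Add(-296, 28060), -1) = Pow(27764, -1) = Rational(1, 27764) ≈ 3.6018e-5)
Function('r')(m, I) = Add(Rational(667, 2), Mul(341, m)) (Function('r')(m, I) = Add(-5, Mul(Rational(1, 2), Add(Mul(682, m), 677))) = Add(-5, Mul(Rational(1, 2), Add(677, Mul(682, m)))) = Add(-5, Add(Rational(677, 2), Mul(341, m))) = Add(Rational(667, 2), Mul(341, m)))
Pow(Add(Add(Mul(-9245, Pow(Mul(-590, -286), -1)), Mul(6622, Pow(X, -1))), Function('r')(-122, 267)), Rational(1, 2)) = Pow(Add(Add(Mul(-9245, Pow(Mul(-590, -286), -1)), Mul(6622, Pow(Rational(1, 27764), -1))), Add(Rational(667, 2), Mul(341, -122))), Rational(1, 2)) = Pow(Add(Add(Mul(-9245, Pow(168740, -1)), Mul(6622, 27764)), Add(Rational(667, 2), -41602)), Rational(1, 2)) = Pow(Add(Add(Mul(-9245, Rational(1, 168740)), 183853208), Rational(-82537, 2)), Rational(1, 2)) = Pow(Add(Add(Rational(-1849, 33748), 183853208), Rational(-82537, 2)), Rational(1, 2)) = Pow(Add(Rational(6204678061735, 33748), Rational(-82537, 2)), Rational(1, 2)) = Pow(Rational(6203285332397, 33748), Rational(1, 2)) = Mul(Rational(1, 16874), Pow(52337118349433489, Rational(1, 2)))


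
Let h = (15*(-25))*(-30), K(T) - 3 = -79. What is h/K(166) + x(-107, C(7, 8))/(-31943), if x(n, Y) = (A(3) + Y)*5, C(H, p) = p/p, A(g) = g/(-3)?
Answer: -5625/38 ≈ -148.03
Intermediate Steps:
A(g) = -g/3 (A(g) = g*(-⅓) = -g/3)
K(T) = -76 (K(T) = 3 - 79 = -76)
C(H, p) = 1
x(n, Y) = -5 + 5*Y (x(n, Y) = (-⅓*3 + Y)*5 = (-1 + Y)*5 = -5 + 5*Y)
h = 11250 (h = -375*(-30) = 11250)
h/K(166) + x(-107, C(7, 8))/(-31943) = 11250/(-76) + (-5 + 5*1)/(-31943) = 11250*(-1/76) + (-5 + 5)*(-1/31943) = -5625/38 + 0*(-1/31943) = -5625/38 + 0 = -5625/38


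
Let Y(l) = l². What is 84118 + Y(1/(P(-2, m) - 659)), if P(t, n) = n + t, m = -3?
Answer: 37087289729/440896 ≈ 84118.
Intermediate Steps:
84118 + Y(1/(P(-2, m) - 659)) = 84118 + (1/((-3 - 2) - 659))² = 84118 + (1/(-5 - 659))² = 84118 + (1/(-664))² = 84118 + (-1/664)² = 84118 + 1/440896 = 37087289729/440896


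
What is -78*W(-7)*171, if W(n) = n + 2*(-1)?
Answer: 120042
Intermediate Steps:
W(n) = -2 + n (W(n) = n - 2 = -2 + n)
-78*W(-7)*171 = -78*(-2 - 7)*171 = -78*(-9)*171 = 702*171 = 120042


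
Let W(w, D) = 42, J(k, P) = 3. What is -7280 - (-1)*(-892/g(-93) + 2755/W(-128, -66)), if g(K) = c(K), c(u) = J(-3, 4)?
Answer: -315493/42 ≈ -7511.7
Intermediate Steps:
c(u) = 3
g(K) = 3
-7280 - (-1)*(-892/g(-93) + 2755/W(-128, -66)) = -7280 - (-1)*(-892/3 + 2755/42) = -7280 - (-1)*(-9733)/42 = -7280 - 1*9733/42 = -7280 - 9733/42 = -315493/42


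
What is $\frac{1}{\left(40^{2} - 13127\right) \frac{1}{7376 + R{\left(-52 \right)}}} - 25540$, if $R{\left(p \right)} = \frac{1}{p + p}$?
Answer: $- \frac{30618323423}{1198808} \approx -25541.0$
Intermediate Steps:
$R{\left(p \right)} = \frac{1}{2 p}$
$\frac{1}{\left(40^{2} - 13127\right) \frac{1}{7376 + R{\left(-52 \right)}}} - 25540 = \frac{1}{\left(40^{2} - 13127\right) \frac{1}{7376 + \frac{1}{2 \left(-52\right)}}} - 25540 = \frac{1}{\left(1600 - 13127\right) \frac{1}{7376 + \frac{1}{2} \left(- \frac{1}{52}\right)}} - 25540 = \frac{1}{\left(-11527\right) \frac{1}{7376 - \frac{1}{104}}} - 25540 = \frac{1}{\left(-11527\right) \frac{1}{\frac{767103}{104}}} - 25540 = \frac{1}{\left(-11527\right) \frac{104}{767103}} - 25540 = \frac{1}{- \frac{1198808}{767103}} - 25540 = - \frac{767103}{1198808} - 25540 = - \frac{30618323423}{1198808}$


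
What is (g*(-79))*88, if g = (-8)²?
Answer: -444928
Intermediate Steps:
g = 64
(g*(-79))*88 = (64*(-79))*88 = -5056*88 = -444928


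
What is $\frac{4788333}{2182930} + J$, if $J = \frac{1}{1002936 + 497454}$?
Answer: $\frac{71843691328}{32752463427} \approx 2.1935$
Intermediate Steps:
$J = \frac{1}{1500390} \approx 6.6649 \cdot 10^{-7}$
$\frac{4788333}{2182930} + J = \frac{4788333}{2182930} + \frac{1}{1500390} = \frac{71843691328}{32752463427}$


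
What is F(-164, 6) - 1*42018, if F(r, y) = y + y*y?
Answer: -41976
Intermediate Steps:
F(r, y) = y + y**2
F(-164, 6) - 1*42018 = 6*(1 + 6) - 1*42018 = 6*7 - 42018 = 42 - 42018 = -41976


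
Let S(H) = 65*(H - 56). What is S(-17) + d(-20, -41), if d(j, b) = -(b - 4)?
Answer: -4700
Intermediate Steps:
d(j, b) = 4 - b (d(j, b) = -(-4 + b) = 4 - b)
S(H) = -3640 + 65*H (S(H) = 65*(-56 + H) = -3640 + 65*H)
S(-17) + d(-20, -41) = (-3640 + 65*(-17)) + (4 - 1*(-41)) = (-3640 - 1105) + (4 + 41) = -4745 + 45 = -4700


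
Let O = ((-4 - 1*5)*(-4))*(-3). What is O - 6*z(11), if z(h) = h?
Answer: -174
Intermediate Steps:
O = -108 (O = ((-4 - 5)*(-4))*(-3) = -9*(-4)*(-3) = 36*(-3) = -108)
O - 6*z(11) = -108 - 6*11 = -108 - 66 = -174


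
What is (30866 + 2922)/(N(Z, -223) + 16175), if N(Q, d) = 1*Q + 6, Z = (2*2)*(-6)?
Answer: 33788/16157 ≈ 2.0912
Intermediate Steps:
Z = -24 (Z = 4*(-6) = -24)
N(Q, d) = 6 + Q (N(Q, d) = Q + 6 = 6 + Q)
(30866 + 2922)/(N(Z, -223) + 16175) = (30866 + 2922)/((6 - 24) + 16175) = 33788/(-18 + 16175) = 33788/16157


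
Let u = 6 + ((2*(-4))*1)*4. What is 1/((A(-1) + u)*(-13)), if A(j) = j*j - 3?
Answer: 1/364 ≈ 0.0027473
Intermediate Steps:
A(j) = -3 + j**2 (A(j) = j**2 - 3 = -3 + j**2)
u = -26 (u = 6 - 8*1*4 = 6 - 8*4 = 6 - 32 = -26)
1/((A(-1) + u)*(-13)) = 1/(((-3 + (-1)**2) - 26)*(-13)) = 1/(((-3 + 1) - 26)*(-13)) = 1/((-2 - 26)*(-13)) = 1/(-28*(-13)) = 1/364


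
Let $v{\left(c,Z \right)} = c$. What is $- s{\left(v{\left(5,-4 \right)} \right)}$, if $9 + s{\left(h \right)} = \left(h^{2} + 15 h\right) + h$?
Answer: $-96$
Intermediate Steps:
$s{\left(h \right)} = -9 + h^{2} + 16 h$ ($s{\left(h \right)} = -9 + \left(\left(h^{2} + 15 h\right) + h\right) = -9 + \left(h^{2} + 16 h\right) = -9 + h^{2} + 16 h$)
$- s{\left(v{\left(5,-4 \right)} \right)} = - (-9 + 5^{2} + 16 \cdot 5) = - (-9 + 25 + 80) = \left(-1\right) 96 = -96$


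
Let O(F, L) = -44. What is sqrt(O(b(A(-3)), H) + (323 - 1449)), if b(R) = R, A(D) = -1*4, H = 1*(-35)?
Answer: 3*I*sqrt(130) ≈ 34.205*I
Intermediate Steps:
H = -35
A(D) = -4
sqrt(O(b(A(-3)), H) + (323 - 1449)) = sqrt(-44 + (323 - 1449)) = sqrt(-44 - 1126) = sqrt(-1170) = 3*I*sqrt(130)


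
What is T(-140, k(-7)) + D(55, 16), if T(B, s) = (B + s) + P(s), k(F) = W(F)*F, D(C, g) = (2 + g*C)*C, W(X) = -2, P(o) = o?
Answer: 48398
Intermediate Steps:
D(C, g) = C*(2 + C*g) (D(C, g) = (2 + C*g)*C = C*(2 + C*g))
k(F) = -2*F
T(B, s) = B + 2*s (T(B, s) = (B + s) + s = B + 2*s)
T(-140, k(-7)) + D(55, 16) = (-140 + 2*(-2*(-7))) + 55*(2 + 55*16) = (-140 + 2*14) + 55*(2 + 880) = (-140 + 28) + 55*882 = -112 + 48510 = 48398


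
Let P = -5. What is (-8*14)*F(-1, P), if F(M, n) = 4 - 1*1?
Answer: -336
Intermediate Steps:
F(M, n) = 3 (F(M, n) = 4 - 1 = 3)
(-8*14)*F(-1, P) = -8*14*3 = -112*3 = -336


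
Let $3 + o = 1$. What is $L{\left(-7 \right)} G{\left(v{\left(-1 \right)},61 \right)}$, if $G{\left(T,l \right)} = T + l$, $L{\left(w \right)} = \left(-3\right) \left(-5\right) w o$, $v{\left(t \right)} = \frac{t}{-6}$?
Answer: $12845$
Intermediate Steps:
$o = -2$ ($o = -3 + 1 = -2$)
$v{\left(t \right)} = - \frac{t}{6}$ ($v{\left(t \right)} = t \left(- \frac{1}{6}\right) = - \frac{t}{6}$)
$L{\left(w \right)} = - 30 w$ ($L{\left(w \right)} = \left(-3\right) \left(-5\right) w \left(-2\right) = 15 w \left(-2\right) = - 30 w$)
$L{\left(-7 \right)} G{\left(v{\left(-1 \right)},61 \right)} = \left(-30\right) \left(-7\right) \left(\left(- \frac{1}{6}\right) \left(-1\right) + 61\right) = 210 \left(\frac{1}{6} + 61\right) = 210 \cdot \frac{367}{6} = 12845$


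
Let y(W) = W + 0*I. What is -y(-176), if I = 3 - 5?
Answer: 176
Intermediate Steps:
I = -2
y(W) = W (y(W) = W + 0*(-2) = W + 0 = W)
-y(-176) = -1*(-176) = 176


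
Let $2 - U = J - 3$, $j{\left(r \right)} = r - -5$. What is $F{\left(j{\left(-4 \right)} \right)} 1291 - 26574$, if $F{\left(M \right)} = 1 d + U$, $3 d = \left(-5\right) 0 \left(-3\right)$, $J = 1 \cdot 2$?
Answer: $-22701$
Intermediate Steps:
$J = 2$
$j{\left(r \right)} = 5 + r$ ($j{\left(r \right)} = r + 5 = 5 + r$)
$d = 0$ ($d = \frac{\left(-5\right) 0 \left(-3\right)}{3} = \frac{0 \left(-3\right)}{3} = \frac{1}{3} \cdot 0 = 0$)
$U = 3$ ($U = 2 - \left(2 - 3\right) = 2 - -1 = 2 + 1 = 3$)
$F{\left(M \right)} = 3$ ($F{\left(M \right)} = 1 \cdot 0 + 3 = 0 + 3 = 3$)
$F{\left(j{\left(-4 \right)} \right)} 1291 - 26574 = 3 \cdot 1291 - 26574 = 3873 - 26574 = -22701$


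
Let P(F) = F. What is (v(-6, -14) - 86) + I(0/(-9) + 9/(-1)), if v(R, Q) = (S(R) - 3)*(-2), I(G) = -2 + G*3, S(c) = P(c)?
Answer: -97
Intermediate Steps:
S(c) = c
I(G) = -2 + 3*G
v(R, Q) = 6 - 2*R (v(R, Q) = (R - 3)*(-2) = (-3 + R)*(-2) = 6 - 2*R)
(v(-6, -14) - 86) + I(0/(-9) + 9/(-1)) = ((6 - 2*(-6)) - 86) + (-2 + 3*(0/(-9) + 9/(-1))) = ((6 + 12) - 86) + (-2 + 3*(0*(-⅑) + 9*(-1))) = (18 - 86) + (-2 + 3*(0 - 9)) = -68 + (-2 + 3*(-9)) = -68 + (-2 - 27) = -68 - 29 = -97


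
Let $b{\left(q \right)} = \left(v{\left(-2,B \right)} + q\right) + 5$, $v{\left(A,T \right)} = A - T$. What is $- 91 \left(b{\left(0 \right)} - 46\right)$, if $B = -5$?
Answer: $3458$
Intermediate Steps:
$b{\left(q \right)} = 8 + q$ ($b{\left(q \right)} = \left(\left(-2 - -5\right) + q\right) + 5 = \left(\left(-2 + 5\right) + q\right) + 5 = \left(3 + q\right) + 5 = 8 + q$)
$- 91 \left(b{\left(0 \right)} - 46\right) = - 91 \left(\left(8 + 0\right) - 46\right) = - 91 \left(8 - 46\right) = \left(-91\right) \left(-38\right) = 3458$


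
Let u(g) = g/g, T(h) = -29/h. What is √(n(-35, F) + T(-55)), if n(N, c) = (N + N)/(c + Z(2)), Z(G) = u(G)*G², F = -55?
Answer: 73*√2805/2805 ≈ 1.3783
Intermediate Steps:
u(g) = 1
Z(G) = G² (Z(G) = 1*G² = G²)
n(N, c) = 2*N/(4 + c) (n(N, c) = (N + N)/(c + 2²) = (2*N)/(c + 4) = (2*N)/(4 + c) = 2*N/(4 + c))
√(n(-35, F) + T(-55)) = √(2*(-35)/(4 - 55) - 29/(-55)) = √(2*(-35)/(-51) - 29*(-1/55)) = √(2*(-35)*(-1/51) + 29/55) = √(70/51 + 29/55) = √(5329/2805) = 73*√2805/2805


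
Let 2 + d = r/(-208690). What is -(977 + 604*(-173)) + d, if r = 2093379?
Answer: 21600034591/208690 ≈ 1.0350e+5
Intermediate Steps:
d = -2510759/208690 (d = -2 + 2093379/(-208690) = -2 + 2093379*(-1/208690) = -2 - 2093379/208690 = -2510759/208690 ≈ -12.031)
-(977 + 604*(-173)) + d = -(977 + 604*(-173)) - 2510759/208690 = -(977 - 104492) - 2510759/208690 = -1*(-103515) - 2510759/208690 = 103515 - 2510759/208690 = 21600034591/208690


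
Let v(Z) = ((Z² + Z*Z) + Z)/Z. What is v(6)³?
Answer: 2197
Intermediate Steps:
v(Z) = (Z + 2*Z²)/Z (v(Z) = ((Z² + Z²) + Z)/Z = (2*Z² + Z)/Z = (Z + 2*Z²)/Z)
v(6)³ = (1 + 2*6)³ = (1 + 12)³ = 13³ = 2197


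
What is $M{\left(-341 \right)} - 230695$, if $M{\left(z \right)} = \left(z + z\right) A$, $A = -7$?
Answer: $-225921$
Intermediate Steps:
$M{\left(z \right)} = - 14 z$ ($M{\left(z \right)} = \left(z + z\right) \left(-7\right) = 2 z \left(-7\right) = - 14 z$)
$M{\left(-341 \right)} - 230695 = \left(-14\right) \left(-341\right) - 230695 = 4774 - 230695 = -225921$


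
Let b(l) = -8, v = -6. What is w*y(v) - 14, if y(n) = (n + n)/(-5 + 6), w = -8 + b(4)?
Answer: 178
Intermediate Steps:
w = -16 (w = -8 - 8 = -16)
y(n) = 2*n (y(n) = (2*n)/1 = (2*n)*1 = 2*n)
w*y(v) - 14 = -32*(-6) - 14 = -16*(-12) - 14 = 192 - 14 = 178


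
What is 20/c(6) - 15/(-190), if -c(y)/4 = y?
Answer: -43/57 ≈ -0.75439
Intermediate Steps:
c(y) = -4*y
20/c(6) - 15/(-190) = 20/((-4*6)) - 15/(-190) = 20/(-24) - 15*(-1/190) = 20*(-1/24) + 3/38 = -⅚ + 3/38 = -43/57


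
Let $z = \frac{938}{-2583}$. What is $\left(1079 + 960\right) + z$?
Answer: $\frac{752257}{369} \approx 2038.6$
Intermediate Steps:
$z = - \frac{134}{369}$ ($z = 938 \left(- \frac{1}{2583}\right) = - \frac{134}{369} \approx -0.36314$)
$\left(1079 + 960\right) + z = \left(1079 + 960\right) - \frac{134}{369} = 2039 - \frac{134}{369} = \frac{752257}{369}$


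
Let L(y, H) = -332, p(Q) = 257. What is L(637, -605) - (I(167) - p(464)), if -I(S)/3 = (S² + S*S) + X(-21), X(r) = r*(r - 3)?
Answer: 168771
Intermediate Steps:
X(r) = r*(-3 + r)
I(S) = -1512 - 6*S² (I(S) = -3*((S² + S*S) - 21*(-3 - 21)) = -3*((S² + S²) - 21*(-24)) = -3*(2*S² + 504) = -3*(504 + 2*S²) = -1512 - 6*S²)
L(637, -605) - (I(167) - p(464)) = -332 - ((-1512 - 6*167²) - 1*257) = -332 - ((-1512 - 6*27889) - 257) = -332 - ((-1512 - 167334) - 257) = -332 - (-168846 - 257) = -332 - 1*(-169103) = -332 + 169103 = 168771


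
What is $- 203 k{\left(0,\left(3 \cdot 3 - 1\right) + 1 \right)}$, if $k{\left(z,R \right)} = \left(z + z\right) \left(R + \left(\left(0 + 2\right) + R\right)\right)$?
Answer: $0$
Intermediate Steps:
$k{\left(z,R \right)} = 2 z \left(2 + 2 R\right)$ ($k{\left(z,R \right)} = 2 z \left(R + \left(2 + R\right)\right) = 2 z \left(2 + 2 R\right)$)
$- 203 k{\left(0,\left(3 \cdot 3 - 1\right) + 1 \right)} = - 203 \cdot 4 \cdot 0 \left(1 + \left(\left(3 \cdot 3 - 1\right) + 1\right)\right) = - 203 \cdot 4 \cdot 0 \left(1 + \left(\left(9 - 1\right) + 1\right)\right) = - 203 \cdot 4 \cdot 0 \left(1 + \left(8 + 1\right)\right) = - 203 \cdot 4 \cdot 0 \left(1 + 9\right) = - 203 \cdot 4 \cdot 0 \cdot 10 = \left(-203\right) 0 = 0$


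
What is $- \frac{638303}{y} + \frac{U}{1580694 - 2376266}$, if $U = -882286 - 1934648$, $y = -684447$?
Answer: $\frac{1217929009907}{272263434342} \approx 4.4734$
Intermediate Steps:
$U = -2816934$ ($U = -882286 - 1934648 = -2816934$)
$- \frac{638303}{y} + \frac{U}{1580694 - 2376266} = - \frac{638303}{-684447} - \frac{2816934}{1580694 - 2376266} = \left(-638303\right) \left(- \frac{1}{684447}\right) - \frac{2816934}{-795572} = \frac{638303}{684447} - - \frac{1408467}{397786} = \frac{638303}{684447} + \frac{1408467}{397786} = \frac{1217929009907}{272263434342}$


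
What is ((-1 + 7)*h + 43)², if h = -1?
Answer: 1369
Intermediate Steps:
((-1 + 7)*h + 43)² = ((-1 + 7)*(-1) + 43)² = (6*(-1) + 43)² = (-6 + 43)² = 37² = 1369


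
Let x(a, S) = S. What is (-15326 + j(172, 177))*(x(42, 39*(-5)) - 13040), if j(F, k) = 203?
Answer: 200152905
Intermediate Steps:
(-15326 + j(172, 177))*(x(42, 39*(-5)) - 13040) = (-15326 + 203)*(39*(-5) - 13040) = -15123*(-195 - 13040) = -15123*(-13235) = 200152905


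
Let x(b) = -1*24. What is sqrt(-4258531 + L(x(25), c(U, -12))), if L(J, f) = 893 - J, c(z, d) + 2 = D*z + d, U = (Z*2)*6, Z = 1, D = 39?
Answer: I*sqrt(4257614) ≈ 2063.4*I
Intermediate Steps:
U = 12 (U = (1*2)*6 = 2*6 = 12)
x(b) = -24
c(z, d) = -2 + d + 39*z (c(z, d) = -2 + (39*z + d) = -2 + (d + 39*z) = -2 + d + 39*z)
sqrt(-4258531 + L(x(25), c(U, -12))) = sqrt(-4258531 + (893 - 1*(-24))) = sqrt(-4258531 + (893 + 24)) = sqrt(-4258531 + 917) = sqrt(-4257614) = I*sqrt(4257614)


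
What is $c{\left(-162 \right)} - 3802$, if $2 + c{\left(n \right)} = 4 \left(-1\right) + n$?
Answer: $-3970$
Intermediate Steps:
$c{\left(n \right)} = -6 + n$ ($c{\left(n \right)} = -2 + \left(4 \left(-1\right) + n\right) = -2 + \left(-4 + n\right) = -6 + n$)
$c{\left(-162 \right)} - 3802 = \left(-6 - 162\right) - 3802 = -168 - 3802 = -3970$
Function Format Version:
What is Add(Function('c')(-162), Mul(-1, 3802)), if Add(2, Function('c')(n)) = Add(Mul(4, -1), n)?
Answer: -3970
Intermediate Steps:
Function('c')(n) = Add(-6, n) (Function('c')(n) = Add(-2, Add(Mul(4, -1), n)) = Add(-2, Add(-4, n)) = Add(-6, n))
Add(Function('c')(-162), Mul(-1, 3802)) = Add(Add(-6, -162), Mul(-1, 3802)) = Add(-168, -3802) = -3970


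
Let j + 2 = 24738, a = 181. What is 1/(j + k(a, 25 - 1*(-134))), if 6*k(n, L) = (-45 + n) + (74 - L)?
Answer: 2/49489 ≈ 4.0413e-5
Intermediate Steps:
j = 24736 (j = -2 + 24738 = 24736)
k(n, L) = 29/6 - L/6 + n/6 (k(n, L) = ((-45 + n) + (74 - L))/6 = (29 + n - L)/6 = 29/6 - L/6 + n/6)
1/(j + k(a, 25 - 1*(-134))) = 1/(24736 + (29/6 - (25 - 1*(-134))/6 + (⅙)*181)) = 1/(24736 + (29/6 - (25 + 134)/6 + 181/6)) = 1/(24736 + (29/6 - ⅙*159 + 181/6)) = 1/(24736 + (29/6 - 53/2 + 181/6)) = 1/(24736 + 17/2) = 1/(49489/2) = 2/49489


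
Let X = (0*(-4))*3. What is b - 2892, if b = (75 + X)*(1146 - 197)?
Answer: 68283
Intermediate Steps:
X = 0 (X = 0*3 = 0)
b = 71175 (b = (75 + 0)*(1146 - 197) = 75*949 = 71175)
b - 2892 = 71175 - 2892 = 68283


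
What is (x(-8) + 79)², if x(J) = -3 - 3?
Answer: 5329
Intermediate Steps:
x(J) = -6
(x(-8) + 79)² = (-6 + 79)² = 73² = 5329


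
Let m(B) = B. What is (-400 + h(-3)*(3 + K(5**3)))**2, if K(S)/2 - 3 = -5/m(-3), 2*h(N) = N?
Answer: 700569/4 ≈ 1.7514e+5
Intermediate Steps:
h(N) = N/2
K(S) = 28/3 (K(S) = 6 + 2*(-5/(-3)) = 6 + 2*(-5*(-1/3)) = 6 + 2*(5/3) = 6 + 10/3 = 28/3)
(-400 + h(-3)*(3 + K(5**3)))**2 = (-400 + ((1/2)*(-3))*(3 + 28/3))**2 = (-400 - 3/2*37/3)**2 = (-400 - 37/2)**2 = (-837/2)**2 = 700569/4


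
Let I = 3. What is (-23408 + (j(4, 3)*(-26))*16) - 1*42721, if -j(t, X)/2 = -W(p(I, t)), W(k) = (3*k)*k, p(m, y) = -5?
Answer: -128529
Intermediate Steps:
W(k) = 3*k²
j(t, X) = 150 (j(t, X) = -(-2)*3*(-5)² = -(-2)*3*25 = -(-2)*75 = -2*(-75) = 150)
(-23408 + (j(4, 3)*(-26))*16) - 1*42721 = (-23408 + (150*(-26))*16) - 1*42721 = (-23408 - 3900*16) - 42721 = (-23408 - 62400) - 42721 = -85808 - 42721 = -128529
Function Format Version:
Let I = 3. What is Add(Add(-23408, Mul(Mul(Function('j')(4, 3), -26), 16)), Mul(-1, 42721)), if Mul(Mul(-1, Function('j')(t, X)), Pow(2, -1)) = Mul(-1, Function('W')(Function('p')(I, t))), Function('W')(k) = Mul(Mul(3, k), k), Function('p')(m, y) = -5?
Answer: -128529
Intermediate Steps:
Function('W')(k) = Mul(3, Pow(k, 2))
Function('j')(t, X) = 150 (Function('j')(t, X) = Mul(-2, Mul(-1, Mul(3, Pow(-5, 2)))) = Mul(-2, Mul(-1, Mul(3, 25))) = Mul(-2, Mul(-1, 75)) = Mul(-2, -75) = 150)
Add(Add(-23408, Mul(Mul(Function('j')(4, 3), -26), 16)), Mul(-1, 42721)) = Add(Add(-23408, Mul(Mul(150, -26), 16)), Mul(-1, 42721)) = Add(Add(-23408, Mul(-3900, 16)), -42721) = Add(Add(-23408, -62400), -42721) = Add(-85808, -42721) = -128529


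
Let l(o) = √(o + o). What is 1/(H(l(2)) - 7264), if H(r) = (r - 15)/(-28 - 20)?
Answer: -48/348659 ≈ -0.00013767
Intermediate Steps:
l(o) = √2*√o (l(o) = √(2*o) = √2*√o)
H(r) = 5/16 - r/48 (H(r) = (-15 + r)/(-48) = (-15 + r)*(-1/48) = 5/16 - r/48)
1/(H(l(2)) - 7264) = 1/((5/16 - √2*√2/48) - 7264) = 1/((5/16 - 1/48*2) - 7264) = 1/((5/16 - 1/24) - 7264) = 1/(13/48 - 7264) = 1/(-348659/48) = -48/348659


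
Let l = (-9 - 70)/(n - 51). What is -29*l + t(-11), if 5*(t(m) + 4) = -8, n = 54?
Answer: 11371/15 ≈ 758.07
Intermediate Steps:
t(m) = -28/5 (t(m) = -4 + (⅕)*(-8) = -4 - 8/5 = -28/5)
l = -79/3 (l = (-9 - 70)/(54 - 51) = -79/3 ≈ -26.333)
-29*l + t(-11) = -29*(-79/3) - 28/5 = 2291/3 - 28/5 = 11371/15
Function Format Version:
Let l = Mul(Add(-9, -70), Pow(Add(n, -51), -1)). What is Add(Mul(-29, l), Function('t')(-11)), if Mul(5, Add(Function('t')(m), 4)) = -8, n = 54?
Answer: Rational(11371, 15) ≈ 758.07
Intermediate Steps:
Function('t')(m) = Rational(-28, 5) (Function('t')(m) = Add(-4, Mul(Rational(1, 5), -8)) = Add(-4, Rational(-8, 5)) = Rational(-28, 5))
l = Rational(-79, 3) (l = Mul(Add(-9, -70), Pow(Add(54, -51), -1)) = Mul(-79, Pow(3, -1)) = Mul(-79, Rational(1, 3)) = Rational(-79, 3) ≈ -26.333)
Add(Mul(-29, l), Function('t')(-11)) = Add(Mul(-29, Rational(-79, 3)), Rational(-28, 5)) = Add(Rational(2291, 3), Rational(-28, 5)) = Rational(11371, 15)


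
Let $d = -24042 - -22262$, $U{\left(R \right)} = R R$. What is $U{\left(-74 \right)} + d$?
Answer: $3696$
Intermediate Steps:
$U{\left(R \right)} = R^{2}$
$d = -1780$ ($d = -24042 + 22262 = -1780$)
$U{\left(-74 \right)} + d = \left(-74\right)^{2} - 1780 = 5476 - 1780 = 3696$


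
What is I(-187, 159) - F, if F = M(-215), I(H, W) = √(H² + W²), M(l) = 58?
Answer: -58 + 5*√2410 ≈ 187.46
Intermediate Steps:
F = 58
I(-187, 159) - F = √((-187)² + 159²) - 1*58 = √(34969 + 25281) - 58 = √60250 - 58 = 5*√2410 - 58 = -58 + 5*√2410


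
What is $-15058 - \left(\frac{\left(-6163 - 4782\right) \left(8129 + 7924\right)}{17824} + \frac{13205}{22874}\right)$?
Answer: $- \frac{1060255609919}{203853088} \approx -5201.1$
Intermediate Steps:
$-15058 - \left(\frac{\left(-6163 - 4782\right) \left(8129 + 7924\right)}{17824} + \frac{13205}{22874}\right) = -15058 - \left(\left(-10945\right) 16053 \cdot \frac{1}{17824} + 13205 \cdot \frac{1}{22874}\right) = -15058 - \left(\left(-175700085\right) \frac{1}{17824} + \frac{13205}{22874}\right) = -15058 - \left(- \frac{175700085}{17824} + \frac{13205}{22874}\right) = -15058 - - \frac{2009364189185}{203853088} = -15058 + \frac{2009364189185}{203853088} = - \frac{1060255609919}{203853088}$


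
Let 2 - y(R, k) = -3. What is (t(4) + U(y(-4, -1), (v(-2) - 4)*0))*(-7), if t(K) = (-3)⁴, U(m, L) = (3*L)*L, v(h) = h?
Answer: -567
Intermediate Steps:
y(R, k) = 5 (y(R, k) = 2 - 1*(-3) = 2 + 3 = 5)
U(m, L) = 3*L²
t(K) = 81
(t(4) + U(y(-4, -1), (v(-2) - 4)*0))*(-7) = (81 + 3*((-2 - 4)*0)²)*(-7) = (81 + 3*(-6*0)²)*(-7) = (81 + 3*0²)*(-7) = (81 + 3*0)*(-7) = (81 + 0)*(-7) = 81*(-7) = -567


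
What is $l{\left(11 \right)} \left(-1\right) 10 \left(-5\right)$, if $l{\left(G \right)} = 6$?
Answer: $300$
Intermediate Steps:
$l{\left(11 \right)} \left(-1\right) 10 \left(-5\right) = 6 \left(-1\right) 10 \left(-5\right) = 6 \left(\left(-10\right) \left(-5\right)\right) = 6 \cdot 50 = 300$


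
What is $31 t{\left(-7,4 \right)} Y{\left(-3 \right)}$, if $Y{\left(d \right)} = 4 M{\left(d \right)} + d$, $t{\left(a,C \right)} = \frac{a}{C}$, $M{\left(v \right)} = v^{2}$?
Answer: $- \frac{7161}{4} \approx -1790.3$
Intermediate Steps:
$Y{\left(d \right)} = d + 4 d^{2}$ ($Y{\left(d \right)} = 4 d^{2} + d = d + 4 d^{2}$)
$31 t{\left(-7,4 \right)} Y{\left(-3 \right)} = 31 \left(- \frac{7}{4}\right) \left(- 3 \left(1 + 4 \left(-3\right)\right)\right) = 31 \left(\left(-7\right) \frac{1}{4}\right) \left(- 3 \left(1 - 12\right)\right) = 31 \left(- \frac{7}{4}\right) \left(\left(-3\right) \left(-11\right)\right) = \left(- \frac{217}{4}\right) 33 = - \frac{7161}{4}$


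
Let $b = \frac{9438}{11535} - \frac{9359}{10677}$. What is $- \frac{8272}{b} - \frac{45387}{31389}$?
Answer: $\frac{3553103906637663}{25064252519} \approx 1.4176 \cdot 10^{5}$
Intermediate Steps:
$b = - \frac{2395513}{41053065}$ ($b = 9438 \cdot \frac{1}{11535} - \frac{9359}{10677} = \frac{3146}{3845} - \frac{9359}{10677} = - \frac{2395513}{41053065} \approx -0.058352$)
$- \frac{8272}{b} - \frac{45387}{31389} = - \frac{8272}{- \frac{2395513}{41053065}} - \frac{45387}{31389} = \left(-8272\right) \left(- \frac{41053065}{2395513}\right) - \frac{15129}{10463} = \frac{339590953680}{2395513} - \frac{15129}{10463} = \frac{3553103906637663}{25064252519}$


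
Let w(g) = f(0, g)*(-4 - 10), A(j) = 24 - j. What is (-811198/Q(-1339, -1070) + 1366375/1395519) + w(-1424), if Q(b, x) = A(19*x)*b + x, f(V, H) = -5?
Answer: 1350410522501171/19017488202222 ≈ 71.009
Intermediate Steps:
Q(b, x) = x + b*(24 - 19*x) (Q(b, x) = (24 - 19*x)*b + x = b*(24 - 19*x) + x = x + b*(24 - 19*x))
w(g) = 70 (w(g) = -5*(-4 - 10) = -5*(-14) = 70)
(-811198/Q(-1339, -1070) + 1366375/1395519) + w(-1424) = (-811198/(-1070 - 1*(-1339)*(-24 + 19*(-1070))) + 1366375/1395519) + 70 = (-811198/(-1070 - 1*(-1339)*(-24 - 20330)) + 1366375*(1/1395519)) + 70 = (-811198/(-1070 - 1*(-1339)*(-20354)) + 1366375/1395519) + 70 = (-811198/(-1070 - 27254006) + 1366375/1395519) + 70 = (-811198/(-27255076) + 1366375/1395519) + 70 = (-811198*(-1/27255076) + 1366375/1395519) + 70 = (405599/13627538 + 1366375/1395519) + 70 = 19186348345631/19017488202222 + 70 = 1350410522501171/19017488202222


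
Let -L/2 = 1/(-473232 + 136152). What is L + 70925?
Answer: 11953699501/168540 ≈ 70925.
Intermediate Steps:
L = 1/168540 (L = -2/(-473232 + 136152) = -2/(-337080) = -2*(-1/337080) = 1/168540 ≈ 5.9333e-6)
L + 70925 = 1/168540 + 70925 = 11953699501/168540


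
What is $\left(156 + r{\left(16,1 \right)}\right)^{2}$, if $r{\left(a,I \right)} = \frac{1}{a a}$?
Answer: $\frac{1594963969}{65536} \approx 24337.0$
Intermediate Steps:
$r{\left(a,I \right)} = \frac{1}{a^{2}}$
$\left(156 + r{\left(16,1 \right)}\right)^{2} = \left(156 + \frac{1}{256}\right)^{2} = \left(\frac{39937}{256}\right)^{2} = \frac{1594963969}{65536}$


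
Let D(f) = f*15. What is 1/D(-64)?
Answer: -1/960 ≈ -0.0010417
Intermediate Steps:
D(f) = 15*f
1/D(-64) = 1/(15*(-64)) = 1/(-960) = -1/960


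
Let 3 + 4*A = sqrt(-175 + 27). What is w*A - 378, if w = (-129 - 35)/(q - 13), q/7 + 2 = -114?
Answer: -103991/275 + 82*I*sqrt(37)/825 ≈ -378.15 + 0.60459*I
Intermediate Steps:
q = -812 (q = -14 + 7*(-114) = -14 - 798 = -812)
A = -3/4 + I*sqrt(37)/2 (A = -3/4 + sqrt(-175 + 27)/4 = -3/4 + sqrt(-148)/4 = -3/4 + (2*I*sqrt(37))/4 = -3/4 + I*sqrt(37)/2 ≈ -0.75 + 3.0414*I)
w = 164/825 (w = (-129 - 35)/(-812 - 13) = -164/(-825) = -164*(-1/825) = 164/825 ≈ 0.19879)
w*A - 378 = 164*(-3/4 + I*sqrt(37)/2)/825 - 378 = (-41/275 + 82*I*sqrt(37)/825) - 378 = -103991/275 + 82*I*sqrt(37)/825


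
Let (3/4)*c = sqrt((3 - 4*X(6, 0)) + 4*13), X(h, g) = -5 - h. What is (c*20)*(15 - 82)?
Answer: -5360*sqrt(11) ≈ -17777.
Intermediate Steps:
c = 4*sqrt(11) (c = 4*sqrt((3 - 4*(-5 - 1*6)) + 4*13)/3 = 4*sqrt((3 - 4*(-5 - 6)) + 52)/3 = 4*sqrt((3 - 4*(-11)) + 52)/3 = 4*sqrt((3 + 44) + 52)/3 = 4*sqrt(47 + 52)/3 = 4*sqrt(99)/3 = 4*(3*sqrt(11))/3 = 4*sqrt(11) ≈ 13.266)
(c*20)*(15 - 82) = ((4*sqrt(11))*20)*(15 - 82) = (80*sqrt(11))*(-67) = -5360*sqrt(11)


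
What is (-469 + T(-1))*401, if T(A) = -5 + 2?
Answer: -189272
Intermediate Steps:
T(A) = -3
(-469 + T(-1))*401 = (-469 - 3)*401 = -472*401 = -189272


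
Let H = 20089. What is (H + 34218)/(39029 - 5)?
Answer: 54307/39024 ≈ 1.3916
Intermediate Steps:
(H + 34218)/(39029 - 5) = (20089 + 34218)/(39029 - 5) = 54307/39024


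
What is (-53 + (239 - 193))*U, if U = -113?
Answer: 791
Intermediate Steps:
(-53 + (239 - 193))*U = (-53 + (239 - 193))*(-113) = (-53 + 46)*(-113) = -7*(-113) = 791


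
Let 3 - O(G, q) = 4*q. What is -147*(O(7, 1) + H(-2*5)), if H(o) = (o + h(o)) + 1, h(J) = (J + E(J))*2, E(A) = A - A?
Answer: 4410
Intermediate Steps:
E(A) = 0
h(J) = 2*J (h(J) = (J + 0)*2 = J*2 = 2*J)
H(o) = 1 + 3*o (H(o) = (o + 2*o) + 1 = 3*o + 1 = 1 + 3*o)
O(G, q) = 3 - 4*q
-147*(O(7, 1) + H(-2*5)) = -147*((3 - 4*1) + (1 + 3*(-2*5))) = -147*((3 - 4) + (1 + 3*(-10))) = -147*(-1 + (1 - 30)) = -147*(-1 - 29) = -147*(-30) = 4410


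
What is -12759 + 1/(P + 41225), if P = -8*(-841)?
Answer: -611832326/47953 ≈ -12759.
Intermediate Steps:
P = 6728
-12759 + 1/(P + 41225) = -12759 + 1/(6728 + 41225) = -12759 + 1/47953 = -611832326/47953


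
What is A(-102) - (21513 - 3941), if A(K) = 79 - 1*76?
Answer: -17569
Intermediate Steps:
A(K) = 3 (A(K) = 79 - 76 = 3)
A(-102) - (21513 - 3941) = 3 - (21513 - 3941) = 3 - 1*17572 = 3 - 17572 = -17569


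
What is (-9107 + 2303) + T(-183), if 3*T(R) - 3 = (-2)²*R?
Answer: -7047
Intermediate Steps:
T(R) = 1 + 4*R/3 (T(R) = 1 + ((-2)²*R)/3 = 1 + (4*R)/3 = 1 + 4*R/3)
(-9107 + 2303) + T(-183) = (-9107 + 2303) + (1 + (4/3)*(-183)) = -6804 + (1 - 244) = -6804 - 243 = -7047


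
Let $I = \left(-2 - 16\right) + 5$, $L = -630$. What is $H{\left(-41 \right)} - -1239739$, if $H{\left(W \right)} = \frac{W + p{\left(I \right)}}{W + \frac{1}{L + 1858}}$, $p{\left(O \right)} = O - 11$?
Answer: $\frac{62417219253}{50347} \approx 1.2397 \cdot 10^{6}$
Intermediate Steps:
$I = -13$ ($I = -18 + 5 = -13$)
$p{\left(O \right)} = -11 + O$ ($p{\left(O \right)} = O - 11 = -11 + O$)
$H{\left(W \right)} = \frac{-24 + W}{\frac{1}{1228} + W}$ ($H{\left(W \right)} = \frac{W - 24}{W + \frac{1}{-630 + 1858}} = \frac{W - 24}{W + \frac{1}{1228}} = \frac{-24 + W}{W + \frac{1}{1228}} = \frac{-24 + W}{\frac{1}{1228} + W}$)
$H{\left(-41 \right)} - -1239739 = \frac{1228 \left(-24 - 41\right)}{1 + 1228 \left(-41\right)} - -1239739 = 1228 \frac{1}{1 - 50348} \left(-65\right) + 1239739 = 1228 \frac{1}{-50347} \left(-65\right) + 1239739 = 1228 \left(- \frac{1}{50347}\right) \left(-65\right) + 1239739 = \frac{79820}{50347} + 1239739 = \frac{62417219253}{50347}$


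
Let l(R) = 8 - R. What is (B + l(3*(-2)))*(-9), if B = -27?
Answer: 117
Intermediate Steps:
(B + l(3*(-2)))*(-9) = (-27 + (8 - 3*(-2)))*(-9) = (-27 + (8 - 1*(-6)))*(-9) = (-27 + (8 + 6))*(-9) = (-27 + 14)*(-9) = -13*(-9) = 117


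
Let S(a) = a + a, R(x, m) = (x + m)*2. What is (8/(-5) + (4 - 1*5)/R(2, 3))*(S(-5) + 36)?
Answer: -221/5 ≈ -44.200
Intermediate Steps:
R(x, m) = 2*m + 2*x (R(x, m) = (m + x)*2 = 2*m + 2*x)
S(a) = 2*a
(8/(-5) + (4 - 1*5)/R(2, 3))*(S(-5) + 36) = (8/(-5) + (4 - 1*5)/(2*3 + 2*2))*(2*(-5) + 36) = (8*(-1/5) + (4 - 5)/(6 + 4))*(-10 + 36) = (-8/5 - 1/10)*26 = -17/10*26 = -221/5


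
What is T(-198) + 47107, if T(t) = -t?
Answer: 47305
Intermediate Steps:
T(-198) + 47107 = -1*(-198) + 47107 = 198 + 47107 = 47305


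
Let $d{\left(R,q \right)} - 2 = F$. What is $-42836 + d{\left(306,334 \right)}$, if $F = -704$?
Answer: $-43538$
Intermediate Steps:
$d{\left(R,q \right)} = -702$ ($d{\left(R,q \right)} = 2 - 704 = -702$)
$-42836 + d{\left(306,334 \right)} = -42836 - 702 = -43538$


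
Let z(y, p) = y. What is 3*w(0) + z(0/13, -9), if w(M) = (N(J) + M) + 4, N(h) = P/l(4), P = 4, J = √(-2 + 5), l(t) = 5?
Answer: 72/5 ≈ 14.400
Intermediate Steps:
J = √3 ≈ 1.7320
N(h) = ⅘ (N(h) = 4/5 = 4*(⅕) = ⅘)
w(M) = 24/5 + M (w(M) = (⅘ + M) + 4 = 24/5 + M)
3*w(0) + z(0/13, -9) = 3*(24/5 + 0) + 0/13 = 3*(24/5) + 0*(1/13) = 72/5 + 0 = 72/5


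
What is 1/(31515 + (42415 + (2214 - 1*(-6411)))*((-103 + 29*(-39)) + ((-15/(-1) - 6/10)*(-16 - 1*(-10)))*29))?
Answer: -1/190837669 ≈ -5.2401e-9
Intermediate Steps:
1/(31515 + (42415 + (2214 - 1*(-6411)))*((-103 + 29*(-39)) + ((-15/(-1) - 6/10)*(-16 - 1*(-10)))*29)) = 1/(31515 + (42415 + (2214 + 6411))*((-103 - 1131) + ((-15*(-1) - 6*⅒)*(-16 + 10))*29)) = 1/(31515 + (42415 + 8625)*(-1234 + ((15 - ⅗)*(-6))*29)) = 1/(31515 + 51040*(-1234 + ((72/5)*(-6))*29)) = 1/(31515 + 51040*(-1234 - 432/5*29)) = 1/(31515 + 51040*(-1234 - 12528/5)) = 1/(31515 + 51040*(-18698/5)) = 1/(31515 - 190869184) = 1/(-190837669) = -1/190837669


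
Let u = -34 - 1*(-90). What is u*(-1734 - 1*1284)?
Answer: -169008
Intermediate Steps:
u = 56 (u = -34 + 90 = 56)
u*(-1734 - 1*1284) = 56*(-1734 - 1*1284) = 56*(-1734 - 1284) = 56*(-3018) = -169008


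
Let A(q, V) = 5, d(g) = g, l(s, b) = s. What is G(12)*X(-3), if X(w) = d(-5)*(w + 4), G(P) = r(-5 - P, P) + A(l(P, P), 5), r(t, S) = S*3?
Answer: -205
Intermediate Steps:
r(t, S) = 3*S
G(P) = 5 + 3*P (G(P) = 3*P + 5 = 5 + 3*P)
X(w) = -20 - 5*w (X(w) = -5*(w + 4) = -5*(4 + w) = -20 - 5*w)
G(12)*X(-3) = (5 + 3*12)*(-20 - 5*(-3)) = (5 + 36)*(-20 + 15) = 41*(-5) = -205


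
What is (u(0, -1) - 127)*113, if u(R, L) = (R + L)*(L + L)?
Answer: -14125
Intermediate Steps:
u(R, L) = 2*L*(L + R) (u(R, L) = (L + R)*(2*L) = 2*L*(L + R))
(u(0, -1) - 127)*113 = (2*(-1)*(-1 + 0) - 127)*113 = (2*(-1)*(-1) - 127)*113 = (2 - 127)*113 = -125*113 = -14125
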